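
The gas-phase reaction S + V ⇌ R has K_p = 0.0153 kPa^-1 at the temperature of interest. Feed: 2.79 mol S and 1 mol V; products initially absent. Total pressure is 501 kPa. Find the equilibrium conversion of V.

Basis: 1 mol V initially; let X = conversion of V. Extent ξ = X.
Moles: n_S = 2.79 − X; n_V = 1 − X; n_R = X.
Total moles n_T = 3.79 − X.
Mole fractions y_i = n_i/n_T; K_p = p_R / (p_S p_V) with p_i = y_i·P.
This yields a degree-2 equation in X; solving on (0,1), X = 0.835.

X = 0.835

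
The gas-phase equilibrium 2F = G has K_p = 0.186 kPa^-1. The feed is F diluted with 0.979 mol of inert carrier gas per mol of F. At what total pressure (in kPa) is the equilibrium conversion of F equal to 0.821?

P = 108 kPa

Basis: 1 mol F initially; let X = conversion of F. Extent ξ = 0.5X.
Moles: n_F = 1 − X; n_G = 0.5X; n_I = 0.979 (inert).
Summing: n_T = 1.98 − 0.5X.
K_p = p_G / (p_F^2) with p_i = (n_i/n_T)·P.
At X = 0.821: the mole-fraction product g(X) = Π y_i^ν_i = 20.1. Since K_p = g(X)·P^{-1}, P = (g/K_p)^(1/1) = (20.1/0.186)^(1/1) = 108 kPa.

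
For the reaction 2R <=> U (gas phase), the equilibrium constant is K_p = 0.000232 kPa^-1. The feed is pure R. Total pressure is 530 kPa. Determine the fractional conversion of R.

X = 0.181

Let X = conversion of R (basis 1 mol R); extent of reaction ξ = 0.5X.
Mole table: n_R = 1 − X; n_U = 0.5X.
Total moles n_T = 1 − 0.5X.
Mole fractions y_i = n_i/n_T; K_p = p_U / (p_R^2) with p_i = y_i·P.
Equating to 0.000232 kPa^-1 and solving on 0 < X < 1: X = 0.181.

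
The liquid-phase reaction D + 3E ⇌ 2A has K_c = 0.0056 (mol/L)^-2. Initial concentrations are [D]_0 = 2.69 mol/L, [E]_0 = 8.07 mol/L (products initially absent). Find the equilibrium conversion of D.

X = 0.275

Let X = conversion of D; extent ξ = 2.69·X mol/L.
Concentrations: [D] = 2.69 − 2.69X; [E] = 8.07 − 8.07X; [A] = 5.38X.
K_c = [A]^2 / ([D] [E]^3).
Equating to 0.0056 (mol/L)^-2: the physical root is X = 0.275.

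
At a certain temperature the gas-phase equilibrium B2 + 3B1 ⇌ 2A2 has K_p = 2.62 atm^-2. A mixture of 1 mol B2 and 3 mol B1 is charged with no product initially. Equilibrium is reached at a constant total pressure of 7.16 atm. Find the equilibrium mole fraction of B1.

Let X = conversion of B2 (basis 1 mol B2); extent of reaction ξ = X.
Moles: n_B2 = 1 − X; n_B1 = 3 − 3X; n_A2 = 2X.
Summing: n_T = 4 − 2X.
y_i = n_i/n_T, p_i = y_i·P. K_p = p_A2^2 / (p_B2 p_B1^3).
Substituting and setting equal to 2.62 atm^-2 gives a polynomial in X; the root in (0,1) is X = 0.750.
Then n_B1 = 0.749, n_T = 2.5, so y_B1 = 0.300.

y_B1 = 0.300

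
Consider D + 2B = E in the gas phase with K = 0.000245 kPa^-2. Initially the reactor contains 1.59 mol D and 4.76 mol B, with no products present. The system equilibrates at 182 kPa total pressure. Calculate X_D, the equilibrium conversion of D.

Basis: 1.59 mol D initially; let X = conversion of D. Extent ξ = 1.59X.
Mole table: n_D = 1.59 − 1.59X; n_B = 4.76 − 3.18X; n_E = 1.59X.
n_T = Σnᵢ = 6.35 − 3.18X.
y_i = n_i/n_T, p_i = y_i·P. K = p_E / (p_D p_B^2).
Substituting and setting equal to 0.000245 kPa^-2 gives a polynomial in X; the root in (0,1) is X = 0.745.

X = 0.745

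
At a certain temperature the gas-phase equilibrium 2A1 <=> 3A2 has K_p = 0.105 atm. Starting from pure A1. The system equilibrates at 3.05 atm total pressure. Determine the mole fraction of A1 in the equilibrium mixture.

Basis: 1 mol A1 initially; let X = conversion of A1. Extent ξ = 0.5X.
Species balance: n_A1 = 1 − X; n_A2 = 1.5X.
Total moles n_T = 1 + 0.5X.
With p_i = (n_i/n_T)P, K_p = p_A2^3 / (p_A1^2).
Substituting and setting equal to 0.105 atm gives a polynomial in X; the root in (0,1) is X = 0.194.
Then n_A1 = 0.806, n_T = 1.1, so y_A1 = 0.735.

y_A1 = 0.735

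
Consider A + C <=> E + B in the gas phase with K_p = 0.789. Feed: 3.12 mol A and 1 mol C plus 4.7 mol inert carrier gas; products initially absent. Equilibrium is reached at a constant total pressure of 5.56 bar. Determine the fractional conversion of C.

Let X = conversion of C (basis 1 mol C); extent of reaction ξ = X.
At extent ξ: n_A = 3.12 − X; n_C = 1 − X; n_E = X; n_B = X; n_I = 4.7 (inert).
Total moles n_T = 8.82 (Δν = 0, constant).
y_i = n_i/n_T, p_i = y_i·P. K_p = p_E p_B / (p_A p_C).
Substituting and setting equal to 0.789 gives a polynomial in X; the root in (0,1) is X = 0.723.

X = 0.723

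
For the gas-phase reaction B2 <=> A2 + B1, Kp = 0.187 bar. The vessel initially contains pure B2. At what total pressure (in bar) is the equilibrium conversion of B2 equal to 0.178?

P = 5.72 bar

Let X = conversion of B2 (basis 1 mol B2); extent of reaction ξ = X.
Species balance: n_B2 = 1 − X; n_A2 = X; n_B1 = X.
n_T = Σnᵢ = 1 + X.
Kp = p_A2 p_B1 / (p_B2) with p_i = (n_i/n_T)·P.
At X = 0.178: the mole-fraction product g(X) = Π y_i^ν_i = 0.03272. Since Kp = g(X)·P^{1}, P = (Kp/g)^(1/1) = (0.187/0.03272)^(1/1) = 5.72 bar.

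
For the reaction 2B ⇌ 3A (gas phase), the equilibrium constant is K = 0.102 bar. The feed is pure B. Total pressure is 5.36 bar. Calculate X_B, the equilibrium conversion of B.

Take 1 mol B as basis and let X be its fractional conversion, so ξ = 0.5X.
Mole table: n_B = 1 − X; n_A = 1.5X.
n_T = Σnᵢ = 1 + 0.5X.
With p_i = (n_i/n_T)P, K = p_A^3 / (p_B^2).
This yields a degree-3 equation in X; solving on (0,1), X = 0.162.

X = 0.162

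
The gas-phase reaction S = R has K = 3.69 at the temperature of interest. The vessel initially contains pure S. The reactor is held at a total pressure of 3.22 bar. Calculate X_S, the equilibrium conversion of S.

Basis: 1 mol S initially; let X = conversion of S. Extent ξ = X.
Mole table: n_S = 1 − X; n_R = X.
n_T stays at 1 (no change in mole number).
With p_i = (n_i/n_T)P, K = p_R / (p_S).
Setting this equal to 3.69 and taking the physical root (0 < X < 1) gives X = 0.787.

X = 0.787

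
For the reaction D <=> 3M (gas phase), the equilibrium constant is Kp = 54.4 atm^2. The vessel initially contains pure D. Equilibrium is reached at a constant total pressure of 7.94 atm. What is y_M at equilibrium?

Take 1 mol D as basis and let X be its fractional conversion, so ξ = X.
Moles: n_D = 1 − X; n_M = 3X.
Total moles n_T = 1 + 2X.
Mole fractions y_i = n_i/n_T; Kp = p_M^3 / (p_D) with p_i = y_i·P.
This yields a degree-3 equation in X; solving on (0,1), X = 0.396.
Then n_M = 1.19, n_T = 1.79, so y_M = 0.663.

y_M = 0.663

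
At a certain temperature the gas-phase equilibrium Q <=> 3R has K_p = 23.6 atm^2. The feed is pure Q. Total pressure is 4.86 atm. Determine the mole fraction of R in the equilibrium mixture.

Take 1 mol Q as basis and let X be its fractional conversion, so ξ = X.
Mole table: n_Q = 1 − X; n_R = 3X.
Total moles n_T = 1 + 2X.
Mole fractions y_i = n_i/n_T; K_p = p_R^3 / (p_Q) with p_i = y_i·P.
This yields a degree-3 equation in X; solving on (0,1), X = 0.417.
Then n_R = 1.25, n_T = 1.83, so y_R = 0.682.

y_R = 0.682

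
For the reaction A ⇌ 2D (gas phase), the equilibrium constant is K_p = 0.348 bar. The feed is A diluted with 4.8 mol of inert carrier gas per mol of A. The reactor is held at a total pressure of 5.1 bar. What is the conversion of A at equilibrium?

Take 1 mol A as basis and let X be its fractional conversion, so ξ = X.
Moles: n_A = 1 − X; n_D = 2X; n_I = 4.8 (inert).
Summing: n_T = 5.8 + X.
Mole fractions y_i = n_i/n_T; K_p = p_D^2 / (p_A) with p_i = y_i·P.
Equating to 0.348 bar and solving on 0 < X < 1: X = 0.274.

X = 0.274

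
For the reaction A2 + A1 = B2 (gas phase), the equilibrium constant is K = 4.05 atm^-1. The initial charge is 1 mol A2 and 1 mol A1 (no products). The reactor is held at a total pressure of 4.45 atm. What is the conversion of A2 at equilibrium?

X = 0.771

Take 1 mol A2 as basis and let X be its fractional conversion, so ξ = X.
Moles: n_A2 = 1 − X; n_A1 = 1 − X; n_B2 = X.
Summing: n_T = 2 − X.
With p_i = (n_i/n_T)P, K = p_B2 / (p_A2 p_A1).
Setting this equal to 4.05 atm^-1 and taking the physical root (0 < X < 1) gives X = 0.771.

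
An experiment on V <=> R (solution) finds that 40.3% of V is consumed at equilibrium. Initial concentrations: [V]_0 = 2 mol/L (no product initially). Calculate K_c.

K_c = 0.675

Let X = conversion of V.
Concentrations: [V] = 2 − 2X; [R] = 2X.
At X = 0.403: [V] = 1.19, [R] = 0.806.
K_c = [R] / ([V]) = 0.675.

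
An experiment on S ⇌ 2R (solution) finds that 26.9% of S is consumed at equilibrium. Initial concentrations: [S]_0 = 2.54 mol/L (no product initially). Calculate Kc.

Let X = conversion of S.
Concentrations: [S] = 2.54 − 2.54X; [R] = 5.08X.
At X = 0.269: [S] = 1.86, [R] = 1.37.
Kc = [R]^2 / ([S]) = 1.01 mol/L.

Kc = 1.01 mol/L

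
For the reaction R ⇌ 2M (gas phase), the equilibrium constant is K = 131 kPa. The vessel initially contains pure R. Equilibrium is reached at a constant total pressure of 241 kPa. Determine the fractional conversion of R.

X = 0.346

Let X = conversion of R (basis 1 mol R); extent of reaction ξ = X.
Mole table: n_R = 1 − X; n_M = 2X.
Total moles n_T = 1 + X.
With p_i = (n_i/n_T)P, K = p_M^2 / (p_R).
Setting this equal to 131 kPa and taking the physical root (0 < X < 1) gives X = 0.346.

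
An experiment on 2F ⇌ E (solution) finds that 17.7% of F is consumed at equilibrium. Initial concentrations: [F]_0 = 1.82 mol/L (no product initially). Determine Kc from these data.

Kc = 0.0718 L/mol

Let X = conversion of F.
Concentrations: [F] = 1.82 − 1.82X; [E] = 0.91X.
At X = 0.177: [F] = 1.5, [E] = 0.161.
Kc = [E] / ([F]^2) = 0.0718 L/mol.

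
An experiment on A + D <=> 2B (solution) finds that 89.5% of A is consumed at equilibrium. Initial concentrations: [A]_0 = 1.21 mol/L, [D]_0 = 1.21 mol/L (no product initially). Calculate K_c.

K_c = 291

Let X = conversion of A.
Concentrations: [A] = 1.21 − 1.21X; [D] = 1.21 − 1.21X; [B] = 2.42X.
At X = 0.895: [A] = 0.127, [D] = 0.127, [B] = 2.17.
K_c = [B]^2 / ([A] [D]) = 291.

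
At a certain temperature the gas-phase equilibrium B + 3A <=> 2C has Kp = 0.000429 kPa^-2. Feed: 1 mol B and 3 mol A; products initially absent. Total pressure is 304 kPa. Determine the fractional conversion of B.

Basis: 1 mol B initially; let X = conversion of B. Extent ξ = X.
Moles: n_B = 1 − X; n_A = 3 − 3X; n_C = 2X.
Summing: n_T = 4 − 2X.
With p_i = (n_i/n_T)P, Kp = p_C^2 / (p_B p_A^3).
This yields a degree-4 equation in X; solving on (0,1), X = 0.670.

X = 0.670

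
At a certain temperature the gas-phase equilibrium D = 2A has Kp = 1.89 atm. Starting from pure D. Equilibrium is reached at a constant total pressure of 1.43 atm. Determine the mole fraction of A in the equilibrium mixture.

y_A = 0.665

Let X = conversion of D (basis 1 mol D); extent of reaction ξ = X.
Moles: n_D = 1 − X; n_A = 2X.
Total moles n_T = 1 + X.
Mole fractions y_i = n_i/n_T; Kp = p_A^2 / (p_D) with p_i = y_i·P.
This yields a degree-2 equation in X; solving on (0,1), X = 0.498.
Then n_A = 0.997, n_T = 1.5, so y_A = 0.665.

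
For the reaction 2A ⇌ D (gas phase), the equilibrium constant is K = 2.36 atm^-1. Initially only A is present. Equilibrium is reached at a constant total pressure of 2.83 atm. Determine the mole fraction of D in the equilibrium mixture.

y_D = 0.681

Take 1 mol A as basis and let X be its fractional conversion, so ξ = 0.5X.
Mole table: n_A = 1 − X; n_D = 0.5X.
n_T = Σnᵢ = 1 − 0.5X.
With p_i = (n_i/n_T)P, K = p_D / (p_A^2).
This yields a degree-2 equation in X; solving on (0,1), X = 0.810.
Then n_D = 0.405, n_T = 0.595, so y_D = 0.681.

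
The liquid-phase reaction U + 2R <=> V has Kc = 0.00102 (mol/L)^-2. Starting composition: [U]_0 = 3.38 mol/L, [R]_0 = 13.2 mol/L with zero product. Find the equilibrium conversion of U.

Let X = conversion of U; extent ξ = 3.38·X mol/L.
Concentrations: [U] = 3.38 − 3.38X; [R] = 13.2 − 6.76X; [V] = 3.38X.
Kc = [V] / ([U] [R]^2).
Setting equal to 0.00102 and solving for X on (0,1) gives X = 0.134.

X = 0.134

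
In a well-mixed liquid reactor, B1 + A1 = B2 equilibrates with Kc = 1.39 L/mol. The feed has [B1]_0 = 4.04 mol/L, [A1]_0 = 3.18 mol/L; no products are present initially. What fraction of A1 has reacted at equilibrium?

Let X = conversion of A1; extent ξ = 3.18·X mol/L.
Concentrations: [B1] = 4.04 − 3.18X; [A1] = 3.18 − 3.18X; [B2] = 3.18X.
Kc = [B2] / ([B1] [A1]).
Equating to 1.39 L/mol: the physical root is X = 0.712.

X = 0.712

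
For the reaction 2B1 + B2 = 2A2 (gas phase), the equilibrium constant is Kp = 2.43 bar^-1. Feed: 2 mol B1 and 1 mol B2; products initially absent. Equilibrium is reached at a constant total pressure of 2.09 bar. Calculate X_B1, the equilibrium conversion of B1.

X = 0.502

Take 2 mol B1 as basis and let X be its fractional conversion, so ξ = X.
At extent ξ: n_B1 = 2 − 2X; n_B2 = 1 − X; n_A2 = 2X.
n_T = Σnᵢ = 3 − X.
y_i = n_i/n_T, p_i = y_i·P. Kp = p_A2^2 / (p_B1^2 p_B2).
Equating to 2.43 bar^-1 and solving on 0 < X < 1: X = 0.502.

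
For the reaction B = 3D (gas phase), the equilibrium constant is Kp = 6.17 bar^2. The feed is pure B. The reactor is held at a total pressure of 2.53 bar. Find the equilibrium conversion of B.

X = 0.412

Take 1 mol B as basis and let X be its fractional conversion, so ξ = X.
Species balance: n_B = 1 − X; n_D = 3X.
Total moles n_T = 1 + 2X.
Mole fractions y_i = n_i/n_T; Kp = p_D^3 / (p_B) with p_i = y_i·P.
Substituting and setting equal to 6.17 bar^2 gives a polynomial in X; the root in (0,1) is X = 0.412.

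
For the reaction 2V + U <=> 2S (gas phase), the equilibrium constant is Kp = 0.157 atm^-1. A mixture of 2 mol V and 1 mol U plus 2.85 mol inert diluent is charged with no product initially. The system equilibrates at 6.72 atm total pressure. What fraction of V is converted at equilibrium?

Let X = conversion of V (basis 2 mol V); extent of reaction ξ = X.
Species balance: n_V = 2 − 2X; n_U = 1 − X; n_S = 2X; n_I = 2.85 (inert).
n_T = Σnᵢ = 5.85 − X.
y_i = n_i/n_T, p_i = y_i·P. Kp = p_S^2 / (p_V^2 p_U).
This yields a degree-3 equation in X; solving on (0,1), X = 0.271.

X = 0.271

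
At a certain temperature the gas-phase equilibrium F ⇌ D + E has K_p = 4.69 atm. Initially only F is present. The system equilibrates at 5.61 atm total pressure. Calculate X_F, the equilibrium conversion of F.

Let X = conversion of F (basis 1 mol F); extent of reaction ξ = X.
Species balance: n_F = 1 − X; n_D = X; n_E = X.
n_T = Σnᵢ = 1 + X.
y_i = n_i/n_T, p_i = y_i·P. K_p = p_D p_E / (p_F).
Equating to 4.69 atm and solving on 0 < X < 1: X = 0.675.

X = 0.675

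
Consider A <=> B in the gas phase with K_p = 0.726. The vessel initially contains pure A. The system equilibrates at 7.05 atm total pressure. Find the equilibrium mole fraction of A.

y_A = 0.579

Basis: 1 mol A initially; let X = conversion of A. Extent ξ = X.
At extent ξ: n_A = 1 − X; n_B = X.
n_T stays at 1 (no change in mole number).
y_i = n_i/n_T, p_i = y_i·P. K_p = p_B / (p_A).
Setting this equal to 0.726 and taking the physical root (0 < X < 1) gives X = 0.421.
Then n_A = 0.579, n_T = 1, so y_A = 0.579.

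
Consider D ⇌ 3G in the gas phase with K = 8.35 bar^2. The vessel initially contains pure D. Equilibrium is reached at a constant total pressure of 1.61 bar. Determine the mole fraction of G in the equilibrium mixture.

Let X = conversion of D (basis 1 mol D); extent of reaction ξ = X.
Species balance: n_D = 1 − X; n_G = 3X.
Total moles n_T = 1 + 2X.
With p_i = (n_i/n_T)P, K = p_G^3 / (p_D).
Equating to 8.35 bar^2 and solving on 0 < X < 1: X = 0.612.
Then n_G = 1.84, n_T = 2.22, so y_G = 0.825.

y_G = 0.825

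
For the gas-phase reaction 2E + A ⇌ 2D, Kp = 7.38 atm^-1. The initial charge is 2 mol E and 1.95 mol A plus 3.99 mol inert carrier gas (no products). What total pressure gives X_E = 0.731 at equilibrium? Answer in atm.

Basis: 2 mol E initially; let X = conversion of E. Extent ξ = X.
Moles: n_E = 2 − 2X; n_A = 1.95 − X; n_D = 2X; n_I = 3.99 (inert).
n_T = Σnᵢ = 7.94 − X.
Kp = p_D^2 / (p_E^2 p_A) with p_i = (n_i/n_T)·P.
At X = 0.731: the mole-fraction product g(X) = Π y_i^ν_i = 43.67. Since Kp = g(X)·P^{-1}, P = (g/Kp)^(1/1) = (43.67/7.38)^(1/1) = 5.92 atm.

P = 5.92 atm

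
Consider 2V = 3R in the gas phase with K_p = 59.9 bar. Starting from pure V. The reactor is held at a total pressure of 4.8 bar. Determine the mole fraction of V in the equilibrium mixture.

Take 1 mol V as basis and let X be its fractional conversion, so ξ = 0.5X.
Moles: n_V = 1 − X; n_R = 1.5X.
Total moles n_T = 1 + 0.5X.
y_i = n_i/n_T, p_i = y_i·P. K_p = p_R^3 / (p_V^2).
Setting this equal to 59.9 bar and taking the physical root (0 < X < 1) gives X = 0.725.
Then n_V = 0.275, n_T = 1.36, so y_V = 0.202.

y_V = 0.202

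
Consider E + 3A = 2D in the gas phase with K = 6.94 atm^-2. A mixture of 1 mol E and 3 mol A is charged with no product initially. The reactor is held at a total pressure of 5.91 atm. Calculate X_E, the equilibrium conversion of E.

Let X = conversion of E (basis 1 mol E); extent of reaction ξ = X.
Mole table: n_E = 1 − X; n_A = 3 − 3X; n_D = 2X.
Total moles n_T = 4 − 2X.
With p_i = (n_i/n_T)P, K = p_D^2 / (p_E p_A^3).
Setting this equal to 6.94 atm^-2 and taking the physical root (0 < X < 1) gives X = 0.783.

X = 0.783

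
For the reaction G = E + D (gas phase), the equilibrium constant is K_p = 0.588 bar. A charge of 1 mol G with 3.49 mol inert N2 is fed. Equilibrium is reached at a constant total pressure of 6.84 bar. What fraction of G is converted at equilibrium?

Let X = conversion of G (basis 1 mol G); extent of reaction ξ = X.
Moles: n_G = 1 − X; n_E = X; n_D = X; n_I = 3.49 (inert).
Summing: n_T = 4.49 + X.
Mole fractions y_i = n_i/n_T; K_p = p_E p_D / (p_G) with p_i = y_i·P.
Substituting and setting equal to 0.588 bar gives a polynomial in X; the root in (0,1) is X = 0.474.

X = 0.474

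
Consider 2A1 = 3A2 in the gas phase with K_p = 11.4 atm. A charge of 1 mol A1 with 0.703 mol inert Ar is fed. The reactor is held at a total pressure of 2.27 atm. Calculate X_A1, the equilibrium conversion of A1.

Take 1 mol A1 as basis and let X be its fractional conversion, so ξ = 0.5X.
At extent ξ: n_A1 = 1 − X; n_A2 = 1.5X; n_I = 0.703 (inert).
n_T = Σnᵢ = 1.7 + 0.5X.
With p_i = (n_i/n_T)P, K_p = p_A2^3 / (p_A1^2).
Equating to 11.4 atm and solving on 0 < X < 1: X = 0.679.

X = 0.679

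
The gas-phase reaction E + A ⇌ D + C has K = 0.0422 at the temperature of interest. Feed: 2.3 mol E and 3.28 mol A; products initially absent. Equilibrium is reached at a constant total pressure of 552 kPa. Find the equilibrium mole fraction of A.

Take 2.3 mol E as basis and let X be its fractional conversion, so ξ = 2.3X.
Moles: n_E = 2.3 − 2.3X; n_A = 3.28 − 2.3X; n_D = 2.3X; n_C = 2.3X.
Since Δν = 0, n_T = 5.58 throughout.
Mole fractions y_i = n_i/n_T; K = p_D p_C / (p_E p_A) with p_i = y_i·P.
Setting this equal to 0.0422 and taking the physical root (0 < X < 1) gives X = 0.203.
Then n_A = 2.81, n_T = 5.58, so y_A = 0.504.

y_A = 0.504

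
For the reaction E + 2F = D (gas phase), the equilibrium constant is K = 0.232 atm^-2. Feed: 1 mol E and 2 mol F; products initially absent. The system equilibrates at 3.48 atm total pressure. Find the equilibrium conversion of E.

X = 0.440

Let X = conversion of E (basis 1 mol E); extent of reaction ξ = X.
At extent ξ: n_E = 1 − X; n_F = 2 − 2X; n_D = X.
n_T = Σnᵢ = 3 − 2X.
Mole fractions y_i = n_i/n_T; K = p_D / (p_E p_F^2) with p_i = y_i·P.
Equating to 0.232 atm^-2 and solving on 0 < X < 1: X = 0.440.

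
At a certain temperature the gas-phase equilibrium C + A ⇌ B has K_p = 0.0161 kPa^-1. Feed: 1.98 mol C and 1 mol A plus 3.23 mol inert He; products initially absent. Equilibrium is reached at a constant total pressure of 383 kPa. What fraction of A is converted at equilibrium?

Take 1 mol A as basis and let X be its fractional conversion, so ξ = X.
Mole table: n_C = 1.98 − X; n_A = 1 − X; n_B = X; n_I = 3.23 (inert).
Summing: n_T = 6.21 − X.
With p_i = (n_i/n_T)P, K_p = p_B / (p_C p_A).
Setting this equal to 0.0161 kPa^-1 and taking the physical root (0 < X < 1) gives X = 0.602.

X = 0.602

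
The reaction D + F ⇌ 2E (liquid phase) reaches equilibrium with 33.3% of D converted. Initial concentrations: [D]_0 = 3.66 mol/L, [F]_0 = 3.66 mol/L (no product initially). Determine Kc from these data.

Let X = conversion of D.
Concentrations: [D] = 3.66 − 3.66X; [F] = 3.66 − 3.66X; [E] = 7.32X.
At X = 0.333: [D] = 2.44, [F] = 2.44, [E] = 2.44.
Kc = [E]^2 / ([D] [F]) = 0.997.

Kc = 0.997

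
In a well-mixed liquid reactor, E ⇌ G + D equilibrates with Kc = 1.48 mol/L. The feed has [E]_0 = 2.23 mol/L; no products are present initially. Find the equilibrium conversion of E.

X = 0.548

Let X = conversion of E; extent ξ = 2.23·X mol/L.
Concentrations: [E] = 2.23 − 2.23X; [G] = 2.23X; [D] = 2.23X.
Kc = [G] [D] / ([E]).
Equating to 1.48 mol/L: the physical root is X = 0.548.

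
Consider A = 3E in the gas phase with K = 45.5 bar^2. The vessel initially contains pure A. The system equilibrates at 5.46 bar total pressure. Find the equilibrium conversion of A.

X = 0.483

Let X = conversion of A (basis 1 mol A); extent of reaction ξ = X.
At extent ξ: n_A = 1 − X; n_E = 3X.
Total moles n_T = 1 + 2X.
y_i = n_i/n_T, p_i = y_i·P. K = p_E^3 / (p_A).
Substituting and setting equal to 45.5 bar^2 gives a polynomial in X; the root in (0,1) is X = 0.483.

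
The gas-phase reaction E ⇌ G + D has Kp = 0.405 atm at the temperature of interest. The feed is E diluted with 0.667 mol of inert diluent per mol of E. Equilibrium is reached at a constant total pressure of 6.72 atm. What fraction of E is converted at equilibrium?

X = 0.289

Take 1 mol E as basis and let X be its fractional conversion, so ξ = X.
Species balance: n_E = 1 − X; n_G = X; n_D = X; n_I = 0.667 (inert).
n_T = Σnᵢ = 1.67 + X.
Mole fractions y_i = n_i/n_T; Kp = p_G p_D / (p_E) with p_i = y_i·P.
Substituting and setting equal to 0.405 atm gives a polynomial in X; the root in (0,1) is X = 0.289.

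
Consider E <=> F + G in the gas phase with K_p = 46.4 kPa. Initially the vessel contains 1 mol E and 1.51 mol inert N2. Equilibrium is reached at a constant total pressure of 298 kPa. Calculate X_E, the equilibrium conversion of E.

Basis: 1 mol E initially; let X = conversion of E. Extent ξ = X.
At extent ξ: n_E = 1 − X; n_F = X; n_G = X; n_I = 1.51 (inert).
Total moles n_T = 2.51 + X.
y_i = n_i/n_T, p_i = y_i·P. K_p = p_F p_G / (p_E).
Setting this equal to 46.4 kPa and taking the physical root (0 < X < 1) gives X = 0.489.

X = 0.489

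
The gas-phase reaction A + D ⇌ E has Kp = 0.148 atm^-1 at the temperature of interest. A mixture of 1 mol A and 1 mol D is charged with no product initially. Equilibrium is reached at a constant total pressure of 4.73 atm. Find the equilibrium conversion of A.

Basis: 1 mol A initially; let X = conversion of A. Extent ξ = X.
Mole table: n_A = 1 − X; n_D = 1 − X; n_E = X.
Summing: n_T = 2 − X.
Mole fractions y_i = n_i/n_T; Kp = p_E / (p_A p_D) with p_i = y_i·P.
This yields a degree-2 equation in X; solving on (0,1), X = 0.233.

X = 0.233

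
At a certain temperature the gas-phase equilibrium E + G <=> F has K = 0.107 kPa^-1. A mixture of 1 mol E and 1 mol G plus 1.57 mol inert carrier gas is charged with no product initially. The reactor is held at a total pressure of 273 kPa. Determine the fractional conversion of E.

X = 0.733

Basis: 1 mol E initially; let X = conversion of E. Extent ξ = X.
Moles: n_E = 1 − X; n_G = 1 − X; n_F = X; n_I = 1.57 (inert).
Total moles n_T = 3.57 − X.
y_i = n_i/n_T, p_i = y_i·P. K = p_F / (p_E p_G).
Substituting and setting equal to 0.107 kPa^-1 gives a polynomial in X; the root in (0,1) is X = 0.733.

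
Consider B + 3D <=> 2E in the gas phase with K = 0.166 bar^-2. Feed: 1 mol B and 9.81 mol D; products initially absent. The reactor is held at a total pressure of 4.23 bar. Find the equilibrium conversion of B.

Take 1 mol B as basis and let X be its fractional conversion, so ξ = X.
At extent ξ: n_B = 1 − X; n_D = 9.81 − 3X; n_E = 2X.
n_T = Σnᵢ = 10.8 − 2X.
Mole fractions y_i = n_i/n_T; K = p_E^2 / (p_B p_D^3) with p_i = y_i·P.
Substituting and setting equal to 0.166 bar^-2 gives a polynomial in X; the root in (0,1) is X = 0.813.

X = 0.813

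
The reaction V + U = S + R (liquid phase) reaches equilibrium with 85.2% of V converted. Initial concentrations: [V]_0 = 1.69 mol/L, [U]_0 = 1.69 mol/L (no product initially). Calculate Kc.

Kc = 33.1

Let X = conversion of V.
Concentrations: [V] = 1.69 − 1.69X; [U] = 1.69 − 1.69X; [S] = 1.69X; [R] = 1.69X.
At X = 0.852: [V] = 0.25, [U] = 0.25, [S] = 1.44, [R] = 1.44.
Kc = [S] [R] / ([V] [U]) = 33.1.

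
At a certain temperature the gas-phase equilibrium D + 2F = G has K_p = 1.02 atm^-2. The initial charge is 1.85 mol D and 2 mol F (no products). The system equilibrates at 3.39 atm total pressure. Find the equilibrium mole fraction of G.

Basis: 2 mol F initially; let X = conversion of F. Extent ξ = X.
At extent ξ: n_D = 1.85 − X; n_F = 2 − 2X; n_G = X.
n_T = Σnᵢ = 3.85 − 2X.
Mole fractions y_i = n_i/n_T; K_p = p_G / (p_D p_F^2) with p_i = y_i·P.
Substituting and setting equal to 1.02 atm^-2 gives a polynomial in X; the root in (0,1) is X = 0.719.
Then n_G = 0.719, n_T = 2.41, so y_G = 0.298.

y_G = 0.298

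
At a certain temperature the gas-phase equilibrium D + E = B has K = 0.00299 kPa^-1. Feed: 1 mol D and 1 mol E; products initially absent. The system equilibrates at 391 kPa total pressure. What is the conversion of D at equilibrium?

X = 0.321

Take 1 mol D as basis and let X be its fractional conversion, so ξ = X.
Mole table: n_D = 1 − X; n_E = 1 − X; n_B = X.
Summing: n_T = 2 − X.
Mole fractions y_i = n_i/n_T; K = p_B / (p_D p_E) with p_i = y_i·P.
This yields a degree-2 equation in X; solving on (0,1), X = 0.321.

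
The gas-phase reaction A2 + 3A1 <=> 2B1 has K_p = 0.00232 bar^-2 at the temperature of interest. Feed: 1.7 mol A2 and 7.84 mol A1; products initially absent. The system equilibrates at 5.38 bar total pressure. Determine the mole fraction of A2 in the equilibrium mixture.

Take 1.7 mol A2 as basis and let X be its fractional conversion, so ξ = 1.7X.
Moles: n_A2 = 1.7 − 1.7X; n_A1 = 7.84 − 5.1X; n_B1 = 3.4X.
Summing: n_T = 9.54 − 3.4X.
Mole fractions y_i = n_i/n_T; K_p = p_B1^2 / (p_A2 p_A1^3) with p_i = y_i·P.
Equating to 0.00232 bar^-2 and solving on 0 < X < 1: X = 0.183.
Then n_A2 = 1.39, n_T = 8.92, so y_A2 = 0.156.

y_A2 = 0.156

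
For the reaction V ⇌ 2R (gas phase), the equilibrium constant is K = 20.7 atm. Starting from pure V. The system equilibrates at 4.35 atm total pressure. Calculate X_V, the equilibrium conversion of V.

X = 0.737

Let X = conversion of V (basis 1 mol V); extent of reaction ξ = X.
Species balance: n_V = 1 − X; n_R = 2X.
Total moles n_T = 1 + X.
With p_i = (n_i/n_T)P, K = p_R^2 / (p_V).
Equating to 20.7 atm and solving on 0 < X < 1: X = 0.737.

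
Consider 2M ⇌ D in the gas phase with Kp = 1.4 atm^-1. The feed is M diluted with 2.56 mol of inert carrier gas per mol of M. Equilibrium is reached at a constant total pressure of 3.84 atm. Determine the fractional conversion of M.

Let X = conversion of M (basis 1 mol M); extent of reaction ξ = 0.5X.
At extent ξ: n_M = 1 − X; n_D = 0.5X; n_I = 2.56 (inert).
n_T = Σnᵢ = 3.56 − 0.5X.
With p_i = (n_i/n_T)P, Kp = p_D / (p_M^2).
This yields a degree-2 equation in X; solving on (0,1), X = 0.580.

X = 0.580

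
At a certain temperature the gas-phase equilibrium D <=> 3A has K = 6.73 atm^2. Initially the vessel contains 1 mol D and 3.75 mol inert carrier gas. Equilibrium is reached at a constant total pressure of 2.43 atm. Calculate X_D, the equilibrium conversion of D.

Take 1 mol D as basis and let X be its fractional conversion, so ξ = X.
At extent ξ: n_D = 1 − X; n_A = 3X; n_I = 3.75 (inert).
Summing: n_T = 4.75 + 2X.
y_i = n_i/n_T, p_i = y_i·P. K = p_A^3 / (p_D).
This yields a degree-3 equation in X; solving on (0,1), X = 0.747.

X = 0.747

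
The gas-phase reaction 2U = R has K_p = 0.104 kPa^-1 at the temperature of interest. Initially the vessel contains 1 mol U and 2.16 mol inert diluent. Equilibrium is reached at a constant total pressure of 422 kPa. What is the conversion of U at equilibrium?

X = 0.838

Basis: 1 mol U initially; let X = conversion of U. Extent ξ = 0.5X.
Moles: n_U = 1 − X; n_R = 0.5X; n_I = 2.16 (inert).
n_T = Σnᵢ = 3.16 − 0.5X.
y_i = n_i/n_T, p_i = y_i·P. K_p = p_R / (p_U^2).
This yields a degree-2 equation in X; solving on (0,1), X = 0.838.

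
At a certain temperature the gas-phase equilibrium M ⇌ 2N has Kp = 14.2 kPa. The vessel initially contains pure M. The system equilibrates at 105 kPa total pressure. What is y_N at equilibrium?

y_N = 0.306

Take 1 mol M as basis and let X be its fractional conversion, so ξ = X.
Mole table: n_M = 1 − X; n_N = 2X.
Summing: n_T = 1 + X.
y_i = n_i/n_T, p_i = y_i·P. Kp = p_N^2 / (p_M).
Equating to 14.2 kPa and solving on 0 < X < 1: X = 0.181.
Then n_N = 0.362, n_T = 1.18, so y_N = 0.306.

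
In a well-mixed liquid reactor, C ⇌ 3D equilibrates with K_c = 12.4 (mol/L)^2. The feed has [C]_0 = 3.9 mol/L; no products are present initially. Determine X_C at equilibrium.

Let X = conversion of C; extent ξ = 3.9·X mol/L.
Concentrations: [C] = 3.9 − 3.9X; [D] = 11.7X.
K_c = [D]^3 / ([C]).
Solving K_c = 12.4 for X ∈ (0,1): X = 0.279.

X = 0.279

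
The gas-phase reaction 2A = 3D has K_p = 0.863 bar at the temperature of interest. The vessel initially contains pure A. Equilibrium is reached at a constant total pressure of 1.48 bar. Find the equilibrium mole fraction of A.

Let X = conversion of A (basis 1 mol A); extent of reaction ξ = 0.5X.
Species balance: n_A = 1 − X; n_D = 1.5X.
Total moles n_T = 1 + 0.5X.
y_i = n_i/n_T, p_i = y_i·P. K_p = p_D^3 / (p_A^2).
This yields a degree-3 equation in X; solving on (0,1), X = 0.415.
Then n_A = 0.585, n_T = 1.21, so y_A = 0.485.

y_A = 0.485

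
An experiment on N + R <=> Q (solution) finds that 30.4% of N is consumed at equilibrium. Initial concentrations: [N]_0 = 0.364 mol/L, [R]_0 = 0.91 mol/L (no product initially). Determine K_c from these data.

K_c = 0.546 L/mol

Let X = conversion of N.
Concentrations: [N] = 0.364 − 0.364X; [R] = 0.91 − 0.364X; [Q] = 0.364X.
At X = 0.304: [N] = 0.253, [R] = 0.799, [Q] = 0.111.
K_c = [Q] / ([N] [R]) = 0.546 L/mol.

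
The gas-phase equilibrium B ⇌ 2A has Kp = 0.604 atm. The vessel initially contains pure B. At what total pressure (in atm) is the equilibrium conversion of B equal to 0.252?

P = 2.23 atm

Basis: 1 mol B initially; let X = conversion of B. Extent ξ = X.
Mole table: n_B = 1 − X; n_A = 2X.
Summing: n_T = 1 + X.
Kp = p_A^2 / (p_B) with p_i = (n_i/n_T)·P.
At X = 0.252: the mole-fraction product g(X) = Π y_i^ν_i = 0.2712. Since Kp = g(X)·P^{1}, P = (Kp/g)^(1/1) = (0.604/0.2712)^(1/1) = 2.23 atm.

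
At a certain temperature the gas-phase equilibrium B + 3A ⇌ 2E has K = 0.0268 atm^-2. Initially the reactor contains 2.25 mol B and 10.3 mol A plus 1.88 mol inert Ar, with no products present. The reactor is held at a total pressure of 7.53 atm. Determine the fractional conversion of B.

Let X = conversion of B (basis 2.25 mol B); extent of reaction ξ = 2.25X.
Moles: n_B = 2.25 − 2.25X; n_A = 10.3 − 6.75X; n_E = 4.5X; n_I = 1.88 (inert).
n_T = Σnᵢ = 14.4 − 4.5X.
Mole fractions y_i = n_i/n_T; K = p_E^2 / (p_B p_A^3) with p_i = y_i·P.
Setting this equal to 0.0268 atm^-2 and taking the physical root (0 < X < 1) gives X = 0.466.

X = 0.466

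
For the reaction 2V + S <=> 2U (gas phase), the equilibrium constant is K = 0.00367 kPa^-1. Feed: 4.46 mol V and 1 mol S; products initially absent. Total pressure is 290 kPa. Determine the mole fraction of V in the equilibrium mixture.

y_V = 0.688

Let X = conversion of S (basis 1 mol S); extent of reaction ξ = X.
Species balance: n_V = 4.46 − 2X; n_S = 1 − X; n_U = 2X.
Total moles n_T = 5.46 − X.
Mole fractions y_i = n_i/n_T; K = p_U^2 / (p_V^2 p_S) with p_i = y_i·P.
Equating to 0.00367 kPa^-1 and solving on 0 < X < 1: X = 0.536.
Then n_V = 3.39, n_T = 4.92, so y_V = 0.688.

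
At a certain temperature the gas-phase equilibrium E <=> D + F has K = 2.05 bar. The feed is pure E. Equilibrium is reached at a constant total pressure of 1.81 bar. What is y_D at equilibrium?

y_D = 0.422

Let X = conversion of E (basis 1 mol E); extent of reaction ξ = X.
Species balance: n_E = 1 − X; n_D = X; n_F = X.
n_T = Σnᵢ = 1 + X.
With p_i = (n_i/n_T)P, K = p_D p_F / (p_E).
Substituting and setting equal to 2.05 bar gives a polynomial in X; the root in (0,1) is X = 0.729.
Then n_D = 0.729, n_T = 1.73, so y_D = 0.422.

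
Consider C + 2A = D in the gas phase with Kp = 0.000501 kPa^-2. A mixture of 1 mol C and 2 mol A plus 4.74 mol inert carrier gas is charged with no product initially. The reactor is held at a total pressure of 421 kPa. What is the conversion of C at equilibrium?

X = 0.586

Let X = conversion of C (basis 1 mol C); extent of reaction ξ = X.
Moles: n_C = 1 − X; n_A = 2 − 2X; n_D = X; n_I = 4.74 (inert).
n_T = Σnᵢ = 7.74 − 2X.
With p_i = (n_i/n_T)P, Kp = p_D / (p_C p_A^2).
This yields a degree-3 equation in X; solving on (0,1), X = 0.586.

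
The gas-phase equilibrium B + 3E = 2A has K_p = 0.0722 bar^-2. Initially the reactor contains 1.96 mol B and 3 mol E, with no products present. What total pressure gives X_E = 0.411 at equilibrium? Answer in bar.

Take 3 mol E as basis and let X be its fractional conversion, so ξ = X.
Species balance: n_B = 1.96 − X; n_E = 3 − 3X; n_A = 2X.
Summing: n_T = 4.96 − 2X.
K_p = p_A^2 / (p_B p_E^3) with p_i = (n_i/n_T)·P.
At X = 0.411: the mole-fraction product g(X) = Π y_i^ν_i = 1.354. Since K_p = g(X)·P^{-2}, P = (g/K_p)^(1/2) = (1.354/0.0722)^(1/2) = 4.33 bar.

P = 4.33 bar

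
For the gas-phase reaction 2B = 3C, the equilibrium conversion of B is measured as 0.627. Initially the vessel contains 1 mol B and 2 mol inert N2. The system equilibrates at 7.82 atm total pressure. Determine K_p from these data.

K_p = 14.1 atm

Let X = conversion of B (basis 1 mol B); extent of reaction ξ = 0.5X.
At extent ξ: n_B = 1 − X; n_C = 1.5X; n_I = 2 (inert).
n_T = Σnᵢ = 3 + 0.5X.
At X = 0.627: n_B = 0.373, n_C = 0.941, n_T = 3.31.
p_i = (n_i/n_T)·P. K_p = p_C^3 / (p_B^2) = 14.1 atm.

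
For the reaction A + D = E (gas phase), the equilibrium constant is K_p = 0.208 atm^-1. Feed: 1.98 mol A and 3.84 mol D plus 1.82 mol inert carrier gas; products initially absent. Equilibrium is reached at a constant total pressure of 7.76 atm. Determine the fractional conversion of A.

Take 1.98 mol A as basis and let X be its fractional conversion, so ξ = 1.98X.
Mole table: n_A = 1.98 − 1.98X; n_D = 3.84 − 1.98X; n_E = 1.98X; n_I = 1.82 (inert).
n_T = Σnᵢ = 7.64 − 1.98X.
y_i = n_i/n_T, p_i = y_i·P. K_p = p_E / (p_A p_D).
This yields a degree-2 equation in X; solving on (0,1), X = 0.417.

X = 0.417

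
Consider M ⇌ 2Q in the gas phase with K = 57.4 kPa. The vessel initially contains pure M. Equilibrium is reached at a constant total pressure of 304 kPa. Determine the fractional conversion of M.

X = 0.212

Let X = conversion of M (basis 1 mol M); extent of reaction ξ = X.
Species balance: n_M = 1 − X; n_Q = 2X.
Total moles n_T = 1 + X.
With p_i = (n_i/n_T)P, K = p_Q^2 / (p_M).
This yields a degree-2 equation in X; solving on (0,1), X = 0.212.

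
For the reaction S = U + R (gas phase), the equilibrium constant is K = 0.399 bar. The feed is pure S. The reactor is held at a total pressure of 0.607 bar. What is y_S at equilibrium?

y_S = 0.227

Basis: 1 mol S initially; let X = conversion of S. Extent ξ = X.
Moles: n_S = 1 − X; n_U = X; n_R = X.
Total moles n_T = 1 + X.
y_i = n_i/n_T, p_i = y_i·P. K = p_U p_R / (p_S).
Setting this equal to 0.399 bar and taking the physical root (0 < X < 1) gives X = 0.630.
Then n_S = 0.37, n_T = 1.63, so y_S = 0.227.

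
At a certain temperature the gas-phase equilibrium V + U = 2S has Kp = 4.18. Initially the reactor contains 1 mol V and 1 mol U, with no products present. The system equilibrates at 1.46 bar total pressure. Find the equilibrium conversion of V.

X = 0.506

Let X = conversion of V (basis 1 mol V); extent of reaction ξ = X.
Moles: n_V = 1 − X; n_U = 1 − X; n_S = 2X.
Total moles n_T = 2 (Δν = 0, constant).
With p_i = (n_i/n_T)P, Kp = p_S^2 / (p_V p_U).
Substituting and setting equal to 4.18 gives a polynomial in X; the root in (0,1) is X = 0.506.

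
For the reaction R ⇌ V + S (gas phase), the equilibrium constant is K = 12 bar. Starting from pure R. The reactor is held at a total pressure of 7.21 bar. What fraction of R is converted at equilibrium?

Take 1 mol R as basis and let X be its fractional conversion, so ξ = X.
Species balance: n_R = 1 − X; n_V = X; n_S = X.
Summing: n_T = 1 + X.
y_i = n_i/n_T, p_i = y_i·P. K = p_V p_S / (p_R).
Substituting and setting equal to 12 bar gives a polynomial in X; the root in (0,1) is X = 0.790.

X = 0.790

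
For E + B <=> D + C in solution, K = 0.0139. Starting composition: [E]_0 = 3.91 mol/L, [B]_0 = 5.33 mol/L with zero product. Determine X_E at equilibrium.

Let X = conversion of E; extent ξ = 3.91·X mol/L.
Concentrations: [E] = 3.91 − 3.91X; [B] = 5.33 − 3.91X; [D] = 3.91X; [C] = 3.91X.
K = [D] [C] / ([E] [B]).
Equating to 0.0139: the physical root is X = 0.123.

X = 0.123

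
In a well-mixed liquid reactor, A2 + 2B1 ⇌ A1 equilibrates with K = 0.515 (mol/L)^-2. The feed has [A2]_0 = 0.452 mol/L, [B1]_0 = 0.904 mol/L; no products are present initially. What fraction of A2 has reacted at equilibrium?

Let X = conversion of A2; extent ξ = 0.452·X mol/L.
Concentrations: [A2] = 0.452 − 0.452X; [B1] = 0.904 − 0.904X; [A1] = 0.452X.
K = [A1] / ([A2] [B1]^2).
Solving K = 0.515 for X ∈ (0,1): X = 0.209.

X = 0.209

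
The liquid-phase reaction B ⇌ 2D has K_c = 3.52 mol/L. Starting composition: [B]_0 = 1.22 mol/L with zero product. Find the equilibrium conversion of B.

X = 0.562

Let X = conversion of B; extent ξ = 1.22·X mol/L.
Concentrations: [B] = 1.22 − 1.22X; [D] = 2.44X.
K_c = [D]^2 / ([B]).
Equating to 3.52 mol/L: the physical root is X = 0.562.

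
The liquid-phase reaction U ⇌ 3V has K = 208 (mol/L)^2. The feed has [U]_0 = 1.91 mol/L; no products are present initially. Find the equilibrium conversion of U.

Let X = conversion of U; extent ξ = 1.91·X mol/L.
Concentrations: [U] = 1.91 − 1.91X; [V] = 5.73X.
K = [V]^3 / ([U]).
Solving K = 208 for X ∈ (0,1): X = 0.777.

X = 0.777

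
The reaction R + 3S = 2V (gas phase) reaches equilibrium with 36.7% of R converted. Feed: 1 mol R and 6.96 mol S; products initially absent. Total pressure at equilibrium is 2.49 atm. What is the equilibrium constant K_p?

Let X = conversion of R (basis 1 mol R); extent of reaction ξ = X.
Mole table: n_R = 1 − X; n_S = 6.96 − 3X; n_V = 2X.
n_T = Σnᵢ = 7.96 − 2X.
At X = 0.367: n_R = 0.633, n_S = 5.86, n_V = 0.734, n_T = 7.23.
p_i = (n_i/n_T)·P. K_p = p_V^2 / (p_R p_S^3) = 0.0356 atm^-2.

K_p = 0.0356 atm^-2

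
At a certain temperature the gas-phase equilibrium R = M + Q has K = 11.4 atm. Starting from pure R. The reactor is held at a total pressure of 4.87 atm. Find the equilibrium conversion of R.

X = 0.837

Take 1 mol R as basis and let X be its fractional conversion, so ξ = X.
At extent ξ: n_R = 1 − X; n_M = X; n_Q = X.
Summing: n_T = 1 + X.
y_i = n_i/n_T, p_i = y_i·P. K = p_M p_Q / (p_R).
Setting this equal to 11.4 atm and taking the physical root (0 < X < 1) gives X = 0.837.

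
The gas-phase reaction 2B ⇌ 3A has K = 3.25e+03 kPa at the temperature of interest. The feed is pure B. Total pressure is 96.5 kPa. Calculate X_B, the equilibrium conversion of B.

X = 0.806

Take 1 mol B as basis and let X be its fractional conversion, so ξ = 0.5X.
Mole table: n_B = 1 − X; n_A = 1.5X.
Summing: n_T = 1 + 0.5X.
y_i = n_i/n_T, p_i = y_i·P. K = p_A^3 / (p_B^2).
Setting this equal to 3.25e+03 kPa and taking the physical root (0 < X < 1) gives X = 0.806.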